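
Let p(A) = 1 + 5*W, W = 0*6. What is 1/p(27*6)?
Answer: 1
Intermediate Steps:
W = 0
p(A) = 1 (p(A) = 1 + 5*0 = 1 + 0 = 1)
1/p(27*6) = 1/1 = 1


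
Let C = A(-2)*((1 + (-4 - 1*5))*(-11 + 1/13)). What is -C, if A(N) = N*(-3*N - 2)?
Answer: 9088/13 ≈ 699.08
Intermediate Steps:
A(N) = N*(-2 - 3*N)
C = -9088/13 (C = (-1*(-2)*(2 + 3*(-2)))*((1 + (-4 - 1*5))*(-11 + 1/13)) = (-1*(-2)*(2 - 6))*((1 + (-4 - 5))*(-11 + 1/13)) = (-1*(-2)*(-4))*((1 - 9)*(-142/13)) = -(-64)*(-142)/13 = -8*1136/13 = -9088/13 ≈ -699.08)
-C = -1*(-9088/13) = 9088/13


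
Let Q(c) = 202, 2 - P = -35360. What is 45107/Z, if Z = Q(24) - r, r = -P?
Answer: 45107/35564 ≈ 1.2683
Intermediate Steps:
P = 35362 (P = 2 - 1*(-35360) = 2 + 35360 = 35362)
r = -35362 (r = -1*35362 = -35362)
Z = 35564 (Z = 202 - 1*(-35362) = 202 + 35362 = 35564)
45107/Z = 45107/35564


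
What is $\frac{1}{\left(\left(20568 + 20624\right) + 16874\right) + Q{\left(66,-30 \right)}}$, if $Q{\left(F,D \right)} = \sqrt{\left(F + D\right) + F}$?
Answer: $\frac{29033}{1685830127} - \frac{\sqrt{102}}{3371660254} \approx 1.7219 \cdot 10^{-5}$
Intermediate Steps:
$Q{\left(F,D \right)} = \sqrt{D + 2 F}$ ($Q{\left(F,D \right)} = \sqrt{\left(D + F\right) + F} = \sqrt{D + 2 F}$)
$\frac{1}{\left(\left(20568 + 20624\right) + 16874\right) + Q{\left(66,-30 \right)}} = \frac{1}{\left(\left(20568 + 20624\right) + 16874\right) + \sqrt{-30 + 2 \cdot 66}} = \frac{1}{\left(41192 + 16874\right) + \sqrt{-30 + 132}} = \frac{1}{58066 + \sqrt{102}}$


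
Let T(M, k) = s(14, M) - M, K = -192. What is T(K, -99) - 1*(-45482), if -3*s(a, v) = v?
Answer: 45738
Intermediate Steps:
s(a, v) = -v/3
T(M, k) = -4*M/3 (T(M, k) = -M/3 - M = -4*M/3)
T(K, -99) - 1*(-45482) = -4/3*(-192) - 1*(-45482) = 256 + 45482 = 45738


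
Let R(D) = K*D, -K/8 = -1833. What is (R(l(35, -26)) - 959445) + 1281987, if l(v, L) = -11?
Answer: 161238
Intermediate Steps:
K = 14664 (K = -8*(-1833) = 14664)
R(D) = 14664*D
(R(l(35, -26)) - 959445) + 1281987 = (14664*(-11) - 959445) + 1281987 = (-161304 - 959445) + 1281987 = -1120749 + 1281987 = 161238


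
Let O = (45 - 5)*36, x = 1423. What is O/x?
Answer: 1440/1423 ≈ 1.0119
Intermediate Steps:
O = 1440 (O = 40*36 = 1440)
O/x = 1440/1423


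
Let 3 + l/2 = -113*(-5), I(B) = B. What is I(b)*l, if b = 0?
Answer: 0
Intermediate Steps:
l = 1124 (l = -6 + 2*(-113*(-5)) = -6 + 2*565 = -6 + 1130 = 1124)
I(b)*l = 0*1124 = 0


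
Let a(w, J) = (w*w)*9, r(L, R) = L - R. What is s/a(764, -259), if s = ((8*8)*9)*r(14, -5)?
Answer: 76/36481 ≈ 0.0020833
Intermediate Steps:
a(w, J) = 9*w² (a(w, J) = w²*9 = 9*w²)
s = 10944 (s = ((8*8)*9)*(14 - 1*(-5)) = (64*9)*(14 + 5) = 576*19 = 10944)
s/a(764, -259) = 10944/((9*764²)) = 10944/((9*583696)) = 10944/5253264 = 10944*(1/5253264) = 76/36481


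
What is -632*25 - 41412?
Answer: -57212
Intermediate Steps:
-632*25 - 41412 = -79*200 - 41412 = -15800 - 41412 = -57212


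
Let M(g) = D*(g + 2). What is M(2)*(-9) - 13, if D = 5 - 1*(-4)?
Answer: -337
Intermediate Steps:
D = 9 (D = 5 + 4 = 9)
M(g) = 18 + 9*g (M(g) = 9*(g + 2) = 9*(2 + g) = 18 + 9*g)
M(2)*(-9) - 13 = (18 + 9*2)*(-9) - 13 = (18 + 18)*(-9) - 13 = 36*(-9) - 13 = -324 - 13 = -337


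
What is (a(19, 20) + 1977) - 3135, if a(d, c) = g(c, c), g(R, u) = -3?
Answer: -1161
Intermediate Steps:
a(d, c) = -3
(a(19, 20) + 1977) - 3135 = (-3 + 1977) - 3135 = 1974 - 3135 = -1161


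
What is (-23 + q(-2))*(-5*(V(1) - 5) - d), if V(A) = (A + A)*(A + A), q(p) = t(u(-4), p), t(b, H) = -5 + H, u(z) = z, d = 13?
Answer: 240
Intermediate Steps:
q(p) = -5 + p
V(A) = 4*A² (V(A) = (2*A)*(2*A) = 4*A²)
(-23 + q(-2))*(-5*(V(1) - 5) - d) = (-23 + (-5 - 2))*(-5*(4*1² - 5) - 1*13) = (-23 - 7)*(-5*(4*1 - 5) - 13) = -30*(-5*(4 - 5) - 13) = -30*(-5*(-1) - 13) = -30*(5 - 13) = -30*(-8) = 240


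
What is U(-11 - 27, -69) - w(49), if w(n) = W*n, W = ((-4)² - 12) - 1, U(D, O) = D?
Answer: -185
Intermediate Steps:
W = 3 (W = (16 - 12) - 1 = 4 - 1 = 3)
w(n) = 3*n
U(-11 - 27, -69) - w(49) = (-11 - 27) - 3*49 = -38 - 1*147 = -38 - 147 = -185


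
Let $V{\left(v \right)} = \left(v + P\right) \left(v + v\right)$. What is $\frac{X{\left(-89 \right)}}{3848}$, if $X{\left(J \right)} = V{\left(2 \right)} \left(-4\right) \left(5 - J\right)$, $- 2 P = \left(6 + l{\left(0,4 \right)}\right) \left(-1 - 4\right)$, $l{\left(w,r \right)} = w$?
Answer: $- \frac{3196}{481} \approx -6.6445$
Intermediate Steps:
$P = 15$ ($P = - \frac{\left(6 + 0\right) \left(-1 - 4\right)}{2} = - \frac{6 \left(-5\right)}{2} = \left(- \frac{1}{2}\right) \left(-30\right) = 15$)
$V{\left(v \right)} = 2 v \left(15 + v\right)$ ($V{\left(v \right)} = \left(v + 15\right) \left(v + v\right) = \left(15 + v\right) 2 v = 2 v \left(15 + v\right)$)
$X{\left(J \right)} = -1360 + 272 J$ ($X{\left(J \right)} = 2 \cdot 2 \left(15 + 2\right) \left(-4\right) \left(5 - J\right) = 2 \cdot 2 \cdot 17 \left(-4\right) \left(5 - J\right) = 68 \left(-4\right) \left(5 - J\right) = - 272 \left(5 - J\right) = -1360 + 272 J$)
$\frac{X{\left(-89 \right)}}{3848} = \frac{-1360 + 272 \left(-89\right)}{3848} = \left(-1360 - 24208\right) \frac{1}{3848} = \left(-25568\right) \frac{1}{3848} = - \frac{3196}{481}$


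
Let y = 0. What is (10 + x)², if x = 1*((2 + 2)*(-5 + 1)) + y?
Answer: 36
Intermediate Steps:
x = -16 (x = 1*((2 + 2)*(-5 + 1)) + 0 = 1*(4*(-4)) + 0 = 1*(-16) + 0 = -16 + 0 = -16)
(10 + x)² = (10 - 16)² = (-6)² = 36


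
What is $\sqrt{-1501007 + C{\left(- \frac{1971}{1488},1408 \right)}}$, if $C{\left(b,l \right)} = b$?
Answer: $\frac{i \sqrt{23079503999}}{124} \approx 1225.2 i$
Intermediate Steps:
$\sqrt{-1501007 + C{\left(- \frac{1971}{1488},1408 \right)}} = \sqrt{-1501007 - \frac{1971}{1488}} = \sqrt{-1501007 - \frac{657}{496}} = \sqrt{- \frac{744500129}{496}} = \frac{i \sqrt{23079503999}}{124}$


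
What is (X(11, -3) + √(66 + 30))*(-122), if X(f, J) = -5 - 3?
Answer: 976 - 488*√6 ≈ -219.35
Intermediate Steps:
X(f, J) = -8
(X(11, -3) + √(66 + 30))*(-122) = (-8 + √(66 + 30))*(-122) = (-8 + √96)*(-122) = (-8 + 4*√6)*(-122) = 976 - 488*√6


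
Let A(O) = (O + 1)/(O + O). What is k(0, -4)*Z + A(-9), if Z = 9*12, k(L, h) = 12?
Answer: 11668/9 ≈ 1296.4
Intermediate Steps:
A(O) = (1 + O)/(2*O) (A(O) = (1 + O)/((2*O)) = (1 + O)*(1/(2*O)) = (1 + O)/(2*O))
Z = 108
k(0, -4)*Z + A(-9) = 12*108 + (½)*(1 - 9)/(-9) = 1296 + (½)*(-⅑)*(-8) = 1296 + 4/9 = 11668/9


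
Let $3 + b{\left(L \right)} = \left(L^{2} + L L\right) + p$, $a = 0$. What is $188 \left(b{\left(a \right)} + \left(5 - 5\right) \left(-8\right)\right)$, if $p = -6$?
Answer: $-1692$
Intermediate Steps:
$b{\left(L \right)} = -9 + 2 L^{2}$ ($b{\left(L \right)} = -3 - \left(6 - L^{2} - L L\right) = -3 + \left(\left(L^{2} + L^{2}\right) - 6\right) = -3 + \left(2 L^{2} - 6\right) = -3 + \left(-6 + 2 L^{2}\right) = -9 + 2 L^{2}$)
$188 \left(b{\left(a \right)} + \left(5 - 5\right) \left(-8\right)\right) = 188 \left(\left(-9 + 2 \cdot 0^{2}\right) + \left(5 - 5\right) \left(-8\right)\right) = 188 \left(\left(-9 + 2 \cdot 0\right) + 0 \left(-8\right)\right) = 188 \left(\left(-9 + 0\right) + 0\right) = 188 \left(-9 + 0\right) = 188 \left(-9\right) = -1692$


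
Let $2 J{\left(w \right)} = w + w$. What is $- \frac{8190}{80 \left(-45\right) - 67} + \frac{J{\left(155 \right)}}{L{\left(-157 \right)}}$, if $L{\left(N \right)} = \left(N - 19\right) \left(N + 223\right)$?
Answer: $\frac{94566655}{42595872} \approx 2.2201$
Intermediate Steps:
$L{\left(N \right)} = \left(-19 + N\right) \left(223 + N\right)$
$J{\left(w \right)} = w$ ($J{\left(w \right)} = \frac{w + w}{2} = \frac{2 w}{2} = w$)
$- \frac{8190}{80 \left(-45\right) - 67} + \frac{J{\left(155 \right)}}{L{\left(-157 \right)}} = - \frac{8190}{80 \left(-45\right) - 67} + \frac{155}{-4237 + \left(-157\right)^{2} + 204 \left(-157\right)} = - \frac{8190}{-3600 - 67} + \frac{155}{-4237 + 24649 - 32028} = - \frac{8190}{-3667} + \frac{155}{-11616} = \left(-8190\right) \left(- \frac{1}{3667}\right) + 155 \left(- \frac{1}{11616}\right) = \frac{8190}{3667} - \frac{155}{11616} = \frac{94566655}{42595872}$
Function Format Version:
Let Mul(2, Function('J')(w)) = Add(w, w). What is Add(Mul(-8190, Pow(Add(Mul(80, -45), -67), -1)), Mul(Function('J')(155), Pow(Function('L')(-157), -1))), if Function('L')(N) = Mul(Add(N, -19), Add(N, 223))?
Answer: Rational(94566655, 42595872) ≈ 2.2201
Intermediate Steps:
Function('L')(N) = Mul(Add(-19, N), Add(223, N))
Function('J')(w) = w (Function('J')(w) = Mul(Rational(1, 2), Add(w, w)) = Mul(Rational(1, 2), Mul(2, w)) = w)
Add(Mul(-8190, Pow(Add(Mul(80, -45), -67), -1)), Mul(Function('J')(155), Pow(Function('L')(-157), -1))) = Add(Mul(-8190, Pow(Add(Mul(80, -45), -67), -1)), Mul(155, Pow(Add(-4237, Pow(-157, 2), Mul(204, -157)), -1))) = Add(Mul(-8190, Pow(Add(-3600, -67), -1)), Mul(155, Pow(Add(-4237, 24649, -32028), -1))) = Add(Mul(-8190, Pow(-3667, -1)), Mul(155, Pow(-11616, -1))) = Add(Mul(-8190, Rational(-1, 3667)), Mul(155, Rational(-1, 11616))) = Add(Rational(8190, 3667), Rational(-155, 11616)) = Rational(94566655, 42595872)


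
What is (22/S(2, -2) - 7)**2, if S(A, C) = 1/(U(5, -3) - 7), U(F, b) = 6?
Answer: 841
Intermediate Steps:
S(A, C) = -1 (S(A, C) = 1/(6 - 7) = 1/(-1) = -1)
(22/S(2, -2) - 7)**2 = (22/(-1) - 7)**2 = (22*(-1) - 7)**2 = (-22 - 7)**2 = (-29)**2 = 841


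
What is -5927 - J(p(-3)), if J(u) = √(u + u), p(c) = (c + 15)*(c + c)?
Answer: -5927 - 12*I ≈ -5927.0 - 12.0*I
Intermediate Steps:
p(c) = 2*c*(15 + c) (p(c) = (15 + c)*(2*c) = 2*c*(15 + c))
J(u) = √2*√u (J(u) = √(2*u) = √2*√u)
-5927 - J(p(-3)) = -5927 - √2*√(2*(-3)*(15 - 3)) = -5927 - √2*√(2*(-3)*12) = -5927 - √2*√(-72) = -5927 - √2*6*I*√2 = -5927 - 12*I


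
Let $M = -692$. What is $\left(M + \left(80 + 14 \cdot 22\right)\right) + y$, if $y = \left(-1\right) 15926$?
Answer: $-16230$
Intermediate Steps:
$y = -15926$
$\left(M + \left(80 + 14 \cdot 22\right)\right) + y = \left(-692 + \left(80 + 14 \cdot 22\right)\right) - 15926 = \left(-692 + \left(80 + 308\right)\right) - 15926 = \left(-692 + 388\right) - 15926 = -304 - 15926 = -16230$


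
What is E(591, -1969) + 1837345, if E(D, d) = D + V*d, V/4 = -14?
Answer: 1948200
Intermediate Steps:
V = -56 (V = 4*(-14) = -56)
E(D, d) = D - 56*d
E(591, -1969) + 1837345 = (591 - 56*(-1969)) + 1837345 = (591 + 110264) + 1837345 = 110855 + 1837345 = 1948200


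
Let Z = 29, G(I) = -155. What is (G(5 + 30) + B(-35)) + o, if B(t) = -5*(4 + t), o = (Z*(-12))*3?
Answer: -1044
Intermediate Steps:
o = -1044 (o = (29*(-12))*3 = -348*3 = -1044)
B(t) = -20 - 5*t
(G(5 + 30) + B(-35)) + o = (-155 + (-20 - 5*(-35))) - 1044 = (-155 + (-20 + 175)) - 1044 = (-155 + 155) - 1044 = 0 - 1044 = -1044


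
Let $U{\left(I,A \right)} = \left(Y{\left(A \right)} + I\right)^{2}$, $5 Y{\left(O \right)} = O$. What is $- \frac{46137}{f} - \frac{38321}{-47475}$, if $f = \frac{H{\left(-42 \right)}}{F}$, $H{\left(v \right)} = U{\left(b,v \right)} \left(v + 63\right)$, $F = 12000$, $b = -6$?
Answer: $- \frac{36215941949}{284850} \approx -1.2714 \cdot 10^{5}$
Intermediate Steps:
$Y{\left(O \right)} = \frac{O}{5}$
$U{\left(I,A \right)} = \left(I + \frac{A}{5}\right)^{2}$ ($U{\left(I,A \right)} = \left(\frac{A}{5} + I\right)^{2} = \left(I + \frac{A}{5}\right)^{2}$)
$H{\left(v \right)} = \frac{\left(-30 + v\right)^{2} \left(63 + v\right)}{25}$ ($H{\left(v \right)} = \frac{\left(v + 5 \left(-6\right)\right)^{2}}{25} \left(v + 63\right) = \frac{\left(v - 30\right)^{2}}{25} \left(63 + v\right) = \frac{\left(-30 + v\right)^{2}}{25} \left(63 + v\right) = \frac{\left(-30 + v\right)^{2} \left(63 + v\right)}{25}$)
$f = \frac{1134}{3125}$ ($f = \frac{\frac{1}{25} \left(-30 - 42\right)^{2} \left(63 - 42\right)}{12000} = \frac{1}{25} \left(-72\right)^{2} \cdot 21 \cdot \frac{1}{12000} = \frac{1}{25} \cdot 5184 \cdot 21 \cdot \frac{1}{12000} = \frac{108864}{25} \cdot \frac{1}{12000} = \frac{1134}{3125} \approx 0.36288$)
$- \frac{46137}{f} - \frac{38321}{-47475} = - \frac{46137}{\frac{1134}{3125}} - \frac{38321}{-47475} = \left(-46137\right) \frac{3125}{1134} - - \frac{38321}{47475} = - \frac{6865625}{54} + \frac{38321}{47475} = - \frac{36215941949}{284850}$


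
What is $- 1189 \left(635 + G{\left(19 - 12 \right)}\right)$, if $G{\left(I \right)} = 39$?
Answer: $-801386$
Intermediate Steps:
$- 1189 \left(635 + G{\left(19 - 12 \right)}\right) = - 1189 \left(635 + 39\right) = \left(-1189\right) 674 = -801386$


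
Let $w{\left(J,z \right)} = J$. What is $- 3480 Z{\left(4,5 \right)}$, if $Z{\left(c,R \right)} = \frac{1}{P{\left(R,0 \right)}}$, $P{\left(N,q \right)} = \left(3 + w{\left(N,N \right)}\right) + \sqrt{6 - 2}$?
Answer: $-348$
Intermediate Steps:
$P{\left(N,q \right)} = 5 + N$ ($P{\left(N,q \right)} = \left(3 + N\right) + \sqrt{6 - 2} = \left(3 + N\right) + \sqrt{4} = \left(3 + N\right) + 2 = 5 + N$)
$Z{\left(c,R \right)} = \frac{1}{5 + R}$
$- 3480 Z{\left(4,5 \right)} = - \frac{3480}{5 + 5} = - \frac{3480}{10} = \left(-3480\right) \frac{1}{10} = -348$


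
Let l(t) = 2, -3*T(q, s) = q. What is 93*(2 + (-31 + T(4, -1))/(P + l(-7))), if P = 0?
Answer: -2635/2 ≈ -1317.5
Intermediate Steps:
T(q, s) = -q/3
93*(2 + (-31 + T(4, -1))/(P + l(-7))) = 93*(2 + (-31 - ⅓*4)/(0 + 2)) = 93*(2 + (-31 - 4/3)/2) = 93*(2 - 97/3*½) = 93*(2 - 97/6) = 93*(-85/6) = -2635/2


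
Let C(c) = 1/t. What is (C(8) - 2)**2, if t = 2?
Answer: 9/4 ≈ 2.2500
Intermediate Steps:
C(c) = 1/2
(C(8) - 2)**2 = (1/2 - 2)**2 = (-3/2)**2 = 9/4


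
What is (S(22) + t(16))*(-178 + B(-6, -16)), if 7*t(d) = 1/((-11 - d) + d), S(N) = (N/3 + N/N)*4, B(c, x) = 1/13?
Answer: -5934387/1001 ≈ -5928.5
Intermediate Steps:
B(c, x) = 1/13
S(N) = 4 + 4*N/3 (S(N) = (N*(1/3) + 1)*4 = (N/3 + 1)*4 = (1 + N/3)*4 = 4 + 4*N/3)
t(d) = -1/77 (t(d) = 1/(7*((-11 - d) + d)) = (1/7)/(-11) = (1/7)*(-1/11) = -1/77)
(S(22) + t(16))*(-178 + B(-6, -16)) = ((4 + (4/3)*22) - 1/77)*(-178 + 1/13) = ((4 + 88/3) - 1/77)*(-2313/13) = (100/3 - 1/77)*(-2313/13) = (7697/231)*(-2313/13) = -5934387/1001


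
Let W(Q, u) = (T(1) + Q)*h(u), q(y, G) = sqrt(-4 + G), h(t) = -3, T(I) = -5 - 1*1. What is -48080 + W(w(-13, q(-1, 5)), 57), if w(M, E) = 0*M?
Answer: -48062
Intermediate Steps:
T(I) = -6 (T(I) = -5 - 1 = -6)
w(M, E) = 0
W(Q, u) = 18 - 3*Q (W(Q, u) = (-6 + Q)*(-3) = 18 - 3*Q)
-48080 + W(w(-13, q(-1, 5)), 57) = -48080 + (18 - 3*0) = -48080 + (18 + 0) = -48080 + 18 = -48062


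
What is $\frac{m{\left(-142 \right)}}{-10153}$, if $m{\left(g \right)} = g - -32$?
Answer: $\frac{10}{923} \approx 0.010834$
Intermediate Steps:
$m{\left(g \right)} = 32 + g$ ($m{\left(g \right)} = g + 32 = 32 + g$)
$\frac{m{\left(-142 \right)}}{-10153} = \frac{32 - 142}{-10153} = \left(-110\right) \left(- \frac{1}{10153}\right) = \frac{10}{923}$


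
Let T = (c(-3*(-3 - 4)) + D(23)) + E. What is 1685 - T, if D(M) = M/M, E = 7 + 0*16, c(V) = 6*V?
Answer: 1551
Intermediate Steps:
E = 7 (E = 7 + 0 = 7)
D(M) = 1
T = 134 (T = (6*(-3*(-3 - 4)) + 1) + 7 = (6*(-3*(-7)) + 1) + 7 = (6*21 + 1) + 7 = (126 + 1) + 7 = 127 + 7 = 134)
1685 - T = 1685 - 1*134 = 1685 - 134 = 1551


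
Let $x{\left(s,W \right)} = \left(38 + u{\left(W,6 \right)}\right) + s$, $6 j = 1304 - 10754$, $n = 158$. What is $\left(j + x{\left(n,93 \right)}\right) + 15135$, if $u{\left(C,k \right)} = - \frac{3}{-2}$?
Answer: $\frac{27515}{2} \approx 13758.0$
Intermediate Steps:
$u{\left(C,k \right)} = \frac{3}{2}$ ($u{\left(C,k \right)} = \left(-3\right) \left(- \frac{1}{2}\right) = \frac{3}{2}$)
$j = -1575$ ($j = \frac{1304 - 10754}{6} = \frac{1}{6} \left(-9450\right) = -1575$)
$x{\left(s,W \right)} = \frac{79}{2} + s$ ($x{\left(s,W \right)} = \left(38 + \frac{3}{2}\right) + s = \frac{79}{2} + s$)
$\left(j + x{\left(n,93 \right)}\right) + 15135 = \left(-1575 + \left(\frac{79}{2} + 158\right)\right) + 15135 = \left(-1575 + \frac{395}{2}\right) + 15135 = - \frac{2755}{2} + 15135 = \frac{27515}{2}$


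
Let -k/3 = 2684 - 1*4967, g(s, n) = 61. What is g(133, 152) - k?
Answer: -6788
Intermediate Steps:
k = 6849 (k = -3*(2684 - 1*4967) = -3*(2684 - 4967) = -3*(-2283) = 6849)
g(133, 152) - k = 61 - 1*6849 = 61 - 6849 = -6788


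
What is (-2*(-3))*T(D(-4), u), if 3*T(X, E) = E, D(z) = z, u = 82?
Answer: 164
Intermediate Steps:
T(X, E) = E/3
(-2*(-3))*T(D(-4), u) = (-2*(-3))*((⅓)*82) = 6*(82/3) = 164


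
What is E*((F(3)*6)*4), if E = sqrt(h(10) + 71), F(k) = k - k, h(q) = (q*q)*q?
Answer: 0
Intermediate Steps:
h(q) = q**3 (h(q) = q**2*q = q**3)
F(k) = 0
E = 3*sqrt(119) (E = sqrt(10**3 + 71) = sqrt(1000 + 71) = sqrt(1071) = 3*sqrt(119) ≈ 32.726)
E*((F(3)*6)*4) = (3*sqrt(119))*((0*6)*4) = (3*sqrt(119))*(0*4) = (3*sqrt(119))*0 = 0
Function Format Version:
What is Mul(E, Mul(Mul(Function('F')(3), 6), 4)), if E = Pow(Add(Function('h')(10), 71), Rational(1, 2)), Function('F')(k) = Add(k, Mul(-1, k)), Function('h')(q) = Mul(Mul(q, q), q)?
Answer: 0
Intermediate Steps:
Function('h')(q) = Pow(q, 3) (Function('h')(q) = Mul(Pow(q, 2), q) = Pow(q, 3))
Function('F')(k) = 0
E = Mul(3, Pow(119, Rational(1, 2))) (E = Pow(Add(Pow(10, 3), 71), Rational(1, 2)) = Pow(Add(1000, 71), Rational(1, 2)) = Pow(1071, Rational(1, 2)) = Mul(3, Pow(119, Rational(1, 2))) ≈ 32.726)
Mul(E, Mul(Mul(Function('F')(3), 6), 4)) = Mul(Mul(3, Pow(119, Rational(1, 2))), Mul(Mul(0, 6), 4)) = Mul(Mul(3, Pow(119, Rational(1, 2))), Mul(0, 4)) = Mul(Mul(3, Pow(119, Rational(1, 2))), 0) = 0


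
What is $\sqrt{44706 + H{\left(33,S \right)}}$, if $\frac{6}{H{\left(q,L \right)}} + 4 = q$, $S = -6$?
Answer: $\frac{4 \sqrt{2349870}}{29} \approx 211.44$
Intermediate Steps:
$H{\left(q,L \right)} = \frac{6}{-4 + q}$
$\sqrt{44706 + H{\left(33,S \right)}} = \sqrt{44706 + \frac{6}{-4 + 33}} = \sqrt{44706 + \frac{6}{29}} = \sqrt{\frac{1296480}{29}} = \frac{4 \sqrt{2349870}}{29}$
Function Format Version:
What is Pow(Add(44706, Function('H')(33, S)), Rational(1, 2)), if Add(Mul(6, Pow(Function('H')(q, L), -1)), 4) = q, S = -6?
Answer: Mul(Rational(4, 29), Pow(2349870, Rational(1, 2))) ≈ 211.44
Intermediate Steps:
Function('H')(q, L) = Mul(6, Pow(Add(-4, q), -1))
Pow(Add(44706, Function('H')(33, S)), Rational(1, 2)) = Pow(Add(44706, Mul(6, Pow(Add(-4, 33), -1))), Rational(1, 2)) = Pow(Add(44706, Mul(6, Pow(29, -1))), Rational(1, 2)) = Pow(Add(44706, Mul(6, Rational(1, 29))), Rational(1, 2)) = Pow(Add(44706, Rational(6, 29)), Rational(1, 2)) = Pow(Rational(1296480, 29), Rational(1, 2)) = Mul(Rational(4, 29), Pow(2349870, Rational(1, 2)))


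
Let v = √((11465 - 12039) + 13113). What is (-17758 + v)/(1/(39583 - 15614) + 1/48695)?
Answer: -10363306469945/36332 + 1167170455*√12539/72664 ≈ -2.8344e+8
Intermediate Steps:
v = √12539 (v = √(-574 + 13113) = √12539 ≈ 111.98)
(-17758 + v)/(1/(39583 - 15614) + 1/48695) = (-17758 + √12539)/(1/(39583 - 15614) + 1/48695) = (-17758 + √12539)/(1/23969 + 1/48695) = (-17758 + √12539)/(72664/1167170455) = (-17758 + √12539)*(1167170455/72664) = -10363306469945/36332 + 1167170455*√12539/72664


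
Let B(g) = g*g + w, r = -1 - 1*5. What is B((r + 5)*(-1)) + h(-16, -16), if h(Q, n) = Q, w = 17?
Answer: 2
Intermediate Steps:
r = -6 (r = -1 - 5 = -6)
B(g) = 17 + g² (B(g) = g*g + 17 = g² + 17 = 17 + g²)
B((r + 5)*(-1)) + h(-16, -16) = (17 + ((-6 + 5)*(-1))²) - 16 = (17 + (-1*(-1))²) - 16 = (17 + 1²) - 16 = (17 + 1) - 16 = 18 - 16 = 2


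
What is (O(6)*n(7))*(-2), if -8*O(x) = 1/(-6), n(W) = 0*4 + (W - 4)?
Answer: -1/8 ≈ -0.12500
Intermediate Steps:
n(W) = -4 + W (n(W) = 0 + (-4 + W) = -4 + W)
O(x) = 1/48 (O(x) = -1/(8*(-6)) = -(-1)/(8*6) = -1/8*(-1/6) = 1/48)
(O(6)*n(7))*(-2) = ((-4 + 7)/48)*(-2) = ((1/48)*3)*(-2) = (1/16)*(-2) = -1/8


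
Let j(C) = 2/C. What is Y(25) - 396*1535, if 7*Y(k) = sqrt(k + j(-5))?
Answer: -607860 + sqrt(615)/35 ≈ -6.0786e+5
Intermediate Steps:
Y(k) = sqrt(-2/5 + k)/7 (Y(k) = sqrt(k + 2/(-5))/7 = sqrt(k + 2*(-1/5))/7 = sqrt(k - 2/5)/7 = sqrt(-2/5 + k)/7)
Y(25) - 396*1535 = sqrt(-10 + 25*25)/35 - 396*1535 = sqrt(-10 + 625)/35 - 607860 = sqrt(615)/35 - 607860 = -607860 + sqrt(615)/35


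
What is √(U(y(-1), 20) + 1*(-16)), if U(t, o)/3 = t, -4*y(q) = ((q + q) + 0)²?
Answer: I*√19 ≈ 4.3589*I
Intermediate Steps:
y(q) = -q² (y(q) = -((q + q) + 0)²/4 = -(2*q + 0)²/4 = -4*q²/4 = -q²)
U(t, o) = 3*t
√(U(y(-1), 20) + 1*(-16)) = √(3*(-1*(-1)²) + 1*(-16)) = √(3*(-1*1) - 16) = √(3*(-1) - 16) = √(-3 - 16) = √(-19) = I*√19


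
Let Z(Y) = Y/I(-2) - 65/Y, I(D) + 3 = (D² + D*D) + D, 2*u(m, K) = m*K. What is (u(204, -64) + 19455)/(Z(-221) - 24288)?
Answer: -659277/1242430 ≈ -0.53063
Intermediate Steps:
u(m, K) = K*m/2 (u(m, K) = (m*K)/2 = (K*m)/2 = K*m/2)
I(D) = -3 + D + 2*D² (I(D) = -3 + ((D² + D*D) + D) = -3 + ((D² + D²) + D) = -3 + (2*D² + D) = -3 + (D + 2*D²) = -3 + D + 2*D²)
Z(Y) = -65/Y + Y/3 (Z(Y) = Y/(-3 - 2 + 2*(-2)²) - 65/Y = Y/(-3 - 2 + 2*4) - 65/Y = Y/(-3 - 2 + 8) - 65/Y = Y/3 - 65/Y = -65/Y + Y/3)
(u(204, -64) + 19455)/(Z(-221) - 24288) = ((½)*(-64)*204 + 19455)/((-65/(-221) + (⅓)*(-221)) - 24288) = (-6528 + 19455)/((-65*(-1/221) - 221/3) - 24288) = 12927/((5/17 - 221/3) - 24288) = 12927/(-3742/51 - 24288) = 12927/(-1242430/51) = 12927*(-51/1242430) = -659277/1242430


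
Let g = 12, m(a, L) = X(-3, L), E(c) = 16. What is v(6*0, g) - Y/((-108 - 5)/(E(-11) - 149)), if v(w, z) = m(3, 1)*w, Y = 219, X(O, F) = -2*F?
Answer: -29127/113 ≈ -257.76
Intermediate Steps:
m(a, L) = -2*L
v(w, z) = -2*w (v(w, z) = (-2*1)*w = -2*w)
v(6*0, g) - Y/((-108 - 5)/(E(-11) - 149)) = -12*0 - 219/((-108 - 5)/(16 - 149)) = -2*0 - 219/((-113/(-133))) = 0 - 219/((-113*(-1/133))) = 0 - 219/113/133 = 0 - 219*133/113 = 0 - 1*29127/113 = 0 - 29127/113 = -29127/113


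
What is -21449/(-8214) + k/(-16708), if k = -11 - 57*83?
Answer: 49665085/17154939 ≈ 2.8951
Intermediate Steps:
k = -4742 (k = -11 - 4731 = -4742)
-21449/(-8214) + k/(-16708) = -21449/(-8214) - 4742/(-16708) = -21449*(-1/8214) - 4742*(-1/16708) = 21449/8214 + 2371/8354 = 49665085/17154939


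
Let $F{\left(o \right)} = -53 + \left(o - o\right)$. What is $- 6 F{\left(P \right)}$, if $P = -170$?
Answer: $318$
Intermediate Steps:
$F{\left(o \right)} = -53$ ($F{\left(o \right)} = -53 + 0 = -53$)
$- 6 F{\left(P \right)} = \left(-6\right) \left(-53\right) = 318$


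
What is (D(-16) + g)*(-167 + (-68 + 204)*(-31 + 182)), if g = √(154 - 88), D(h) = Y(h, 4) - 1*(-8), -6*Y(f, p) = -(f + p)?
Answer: 122214 + 20369*√66 ≈ 2.8769e+5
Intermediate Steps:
Y(f, p) = f/6 + p/6 (Y(f, p) = -(-1)*(f + p)/6 = -(-f - p)/6 = f/6 + p/6)
D(h) = 26/3 + h/6 (D(h) = (h/6 + (⅙)*4) - 1*(-8) = (h/6 + ⅔) + 8 = (⅔ + h/6) + 8 = 26/3 + h/6)
g = √66 ≈ 8.1240
(D(-16) + g)*(-167 + (-68 + 204)*(-31 + 182)) = ((26/3 + (⅙)*(-16)) + √66)*(-167 + (-68 + 204)*(-31 + 182)) = ((26/3 - 8/3) + √66)*(-167 + 136*151) = (6 + √66)*(-167 + 20536) = (6 + √66)*20369 = 122214 + 20369*√66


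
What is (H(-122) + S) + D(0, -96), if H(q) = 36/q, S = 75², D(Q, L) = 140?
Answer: 351647/61 ≈ 5764.7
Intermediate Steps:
S = 5625
(H(-122) + S) + D(0, -96) = (36/(-122) + 5625) + 140 = (36*(-1/122) + 5625) + 140 = (-18/61 + 5625) + 140 = 343107/61 + 140 = 351647/61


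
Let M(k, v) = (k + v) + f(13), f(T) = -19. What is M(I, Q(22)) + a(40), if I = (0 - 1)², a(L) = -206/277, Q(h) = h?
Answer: 902/277 ≈ 3.2563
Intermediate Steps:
a(L) = -206/277 (a(L) = -206*1/277 = -206/277)
I = 1 (I = (-1)² = 1)
M(k, v) = -19 + k + v (M(k, v) = (k + v) - 19 = -19 + k + v)
M(I, Q(22)) + a(40) = (-19 + 1 + 22) - 206/277 = 4 - 206/277 = 902/277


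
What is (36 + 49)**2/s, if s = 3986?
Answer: 7225/3986 ≈ 1.8126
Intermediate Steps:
(36 + 49)**2/s = (36 + 49)**2/3986 = 85**2*(1/3986) = 7225*(1/3986) = 7225/3986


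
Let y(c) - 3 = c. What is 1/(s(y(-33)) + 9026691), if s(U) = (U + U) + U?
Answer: 1/9026601 ≈ 1.1078e-7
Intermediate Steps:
y(c) = 3 + c
s(U) = 3*U (s(U) = 2*U + U = 3*U)
1/(s(y(-33)) + 9026691) = 1/(3*(3 - 33) + 9026691) = 1/(3*(-30) + 9026691) = 1/(-90 + 9026691) = 1/9026601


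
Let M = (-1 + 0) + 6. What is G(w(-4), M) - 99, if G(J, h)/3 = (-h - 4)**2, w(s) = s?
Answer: 144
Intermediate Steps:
M = 5 (M = -1 + 6 = 5)
G(J, h) = 3*(-4 - h)**2 (G(J, h) = 3*(-h - 4)**2 = 3*(-4 - h)**2)
G(w(-4), M) - 99 = 3*(4 + 5)**2 - 99 = 3*9**2 - 99 = 3*81 - 99 = 243 - 99 = 144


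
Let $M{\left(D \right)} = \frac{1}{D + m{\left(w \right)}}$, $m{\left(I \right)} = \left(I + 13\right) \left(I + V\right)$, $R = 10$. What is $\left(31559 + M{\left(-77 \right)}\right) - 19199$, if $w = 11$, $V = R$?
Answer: $\frac{5277721}{427} \approx 12360.0$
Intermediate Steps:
$V = 10$
$m{\left(I \right)} = \left(10 + I\right) \left(13 + I\right)$ ($m{\left(I \right)} = \left(I + 13\right) \left(I + 10\right) = \left(13 + I\right) \left(10 + I\right) = \left(10 + I\right) \left(13 + I\right)$)
$M{\left(D \right)} = \frac{1}{504 + D}$ ($M{\left(D \right)} = \frac{1}{D + \left(130 + 11^{2} + 23 \cdot 11\right)} = \frac{1}{D + \left(130 + 121 + 253\right)} = \frac{1}{D + 504} = \frac{1}{504 + D}$)
$\left(31559 + M{\left(-77 \right)}\right) - 19199 = \left(31559 + \frac{1}{504 - 77}\right) - 19199 = \left(31559 + \frac{1}{427}\right) - 19199 = \frac{13475694}{427} - 19199 = \frac{5277721}{427}$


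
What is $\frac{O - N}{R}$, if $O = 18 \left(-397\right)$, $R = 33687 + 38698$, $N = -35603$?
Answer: $\frac{28457}{72385} \approx 0.39313$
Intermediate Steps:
$R = 72385$
$O = -7146$
$\frac{O - N}{R} = \frac{-7146 - -35603}{72385} = \left(-7146 + 35603\right) \frac{1}{72385} = 28457 \cdot \frac{1}{72385} = \frac{28457}{72385}$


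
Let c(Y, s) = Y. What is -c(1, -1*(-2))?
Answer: -1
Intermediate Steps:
-c(1, -1*(-2)) = -1*1 = -1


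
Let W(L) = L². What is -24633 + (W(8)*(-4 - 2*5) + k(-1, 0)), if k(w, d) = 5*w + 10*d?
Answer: -25534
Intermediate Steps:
-24633 + (W(8)*(-4 - 2*5) + k(-1, 0)) = -24633 + (8²*(-4 - 2*5) + (5*(-1) + 10*0)) = -24633 + (64*(-4 - 10) + (-5 + 0)) = -24633 + (64*(-14) - 5) = -24633 + (-896 - 5) = -24633 - 901 = -25534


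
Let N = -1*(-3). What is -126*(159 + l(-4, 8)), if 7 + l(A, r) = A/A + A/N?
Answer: -19110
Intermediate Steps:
N = 3
l(A, r) = -6 + A/3 (l(A, r) = -7 + (A/A + A/3) = -7 + (1 + A*(⅓)) = -7 + (1 + A/3) = -6 + A/3)
-126*(159 + l(-4, 8)) = -126*(159 + (-6 + (⅓)*(-4))) = -126*(159 + (-6 - 4/3)) = -126*(159 - 22/3) = -126*455/3 = -19110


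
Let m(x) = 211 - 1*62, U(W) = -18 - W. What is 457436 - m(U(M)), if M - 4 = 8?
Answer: 457287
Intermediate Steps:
M = 12 (M = 4 + 8 = 12)
m(x) = 149 (m(x) = 211 - 62 = 149)
457436 - m(U(M)) = 457436 - 1*149 = 457436 - 149 = 457287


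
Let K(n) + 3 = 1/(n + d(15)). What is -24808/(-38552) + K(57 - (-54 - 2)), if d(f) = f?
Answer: -1448749/616832 ≈ -2.3487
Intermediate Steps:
K(n) = -3 + 1/(15 + n) (K(n) = -3 + 1/(n + 15) = -3 + 1/(15 + n))
-24808/(-38552) + K(57 - (-54 - 2)) = -24808/(-38552) + (-44 - 3*(57 - (-54 - 2)))/(15 + (57 - (-54 - 2))) = -24808*(-1/38552) + (-44 - 3*(57 - 1*(-56)))/(15 + (57 - 1*(-56))) = 3101/4819 + (-44 - 3*(57 + 56))/(15 + (57 + 56)) = 3101/4819 + (-44 - 3*113)/(15 + 113) = 3101/4819 + (-44 - 339)/128 = 3101/4819 + (1/128)*(-383) = 3101/4819 - 383/128 = -1448749/616832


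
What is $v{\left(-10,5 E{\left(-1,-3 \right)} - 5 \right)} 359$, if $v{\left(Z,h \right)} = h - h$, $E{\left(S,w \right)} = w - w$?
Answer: $0$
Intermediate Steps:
$E{\left(S,w \right)} = 0$
$v{\left(Z,h \right)} = 0$
$v{\left(-10,5 E{\left(-1,-3 \right)} - 5 \right)} 359 = 0 \cdot 359 = 0$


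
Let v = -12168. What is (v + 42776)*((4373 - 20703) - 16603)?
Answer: -1008013264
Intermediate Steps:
(v + 42776)*((4373 - 20703) - 16603) = (-12168 + 42776)*((4373 - 20703) - 16603) = 30608*(-16330 - 16603) = 30608*(-32933) = -1008013264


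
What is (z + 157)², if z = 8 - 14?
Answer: 22801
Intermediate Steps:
z = -6
(z + 157)² = (-6 + 157)² = 151² = 22801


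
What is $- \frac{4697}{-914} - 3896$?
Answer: $- \frac{3556247}{914} \approx -3890.9$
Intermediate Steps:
$- \frac{4697}{-914} - 3896 = \left(-4697\right) \left(- \frac{1}{914}\right) - 3896 = \frac{4697}{914} - 3896 = - \frac{3556247}{914}$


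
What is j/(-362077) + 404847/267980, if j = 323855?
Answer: 59799124319/97029394460 ≈ 0.61630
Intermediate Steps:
j/(-362077) + 404847/267980 = 323855/(-362077) + 404847/267980 = 323855*(-1/362077) + 404847*(1/267980) = -323855/362077 + 404847/267980 = 59799124319/97029394460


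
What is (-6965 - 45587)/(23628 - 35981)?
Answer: 52552/12353 ≈ 4.2542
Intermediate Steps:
(-6965 - 45587)/(23628 - 35981) = -52552/(-12353) = -52552*(-1/12353) = 52552/12353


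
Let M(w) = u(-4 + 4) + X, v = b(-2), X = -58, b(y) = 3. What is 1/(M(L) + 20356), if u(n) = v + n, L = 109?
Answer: 1/20301 ≈ 4.9259e-5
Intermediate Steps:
v = 3
u(n) = 3 + n
M(w) = -55 (M(w) = (3 + (-4 + 4)) - 58 = (3 + 0) - 58 = 3 - 58 = -55)
1/(M(L) + 20356) = 1/(-55 + 20356) = 1/20301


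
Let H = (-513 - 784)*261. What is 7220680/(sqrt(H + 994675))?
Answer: 3610340*sqrt(656158)/328079 ≈ 8914.0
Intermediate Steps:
H = -338517 (H = -1297*261 = -338517)
7220680/(sqrt(H + 994675)) = 7220680/(sqrt(-338517 + 994675)) = 7220680/(sqrt(656158)) = 7220680*(sqrt(656158)/656158) = 3610340*sqrt(656158)/328079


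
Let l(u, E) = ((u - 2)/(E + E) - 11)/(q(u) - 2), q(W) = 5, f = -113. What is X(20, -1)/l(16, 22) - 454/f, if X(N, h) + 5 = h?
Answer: 151438/26555 ≈ 5.7028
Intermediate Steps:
X(N, h) = -5 + h
l(u, E) = -11/3 + (-2 + u)/(6*E) (l(u, E) = ((u - 2)/(E + E) - 11)/(5 - 2) = ((-2 + u)/((2*E)) - 11)/3 = ((-2 + u)*(1/(2*E)) - 11)*(⅓) = ((-2 + u)/(2*E) - 11)*(⅓) = (-11 + (-2 + u)/(2*E))*(⅓) = -11/3 + (-2 + u)/(6*E))
X(20, -1)/l(16, 22) - 454/f = (-5 - 1)/(((⅙)*(-2 + 16 - 22*22)/22)) - 454/(-113) = -6*132/(-2 + 16 - 484) - 454*(-1/113) = -6/((⅙)*(1/22)*(-470)) + 454/113 = -6/(-235/66) + 454/113 = -6*(-66/235) + 454/113 = 396/235 + 454/113 = 151438/26555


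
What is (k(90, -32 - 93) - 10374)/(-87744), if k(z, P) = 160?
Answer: 5107/43872 ≈ 0.11641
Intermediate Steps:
(k(90, -32 - 93) - 10374)/(-87744) = (160 - 10374)/(-87744) = -10214*(-1/87744) = 5107/43872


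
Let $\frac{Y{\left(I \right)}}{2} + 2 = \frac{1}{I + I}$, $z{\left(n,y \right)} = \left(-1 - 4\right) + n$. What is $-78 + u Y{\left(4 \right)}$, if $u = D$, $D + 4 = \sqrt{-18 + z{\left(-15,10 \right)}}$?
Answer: $-63 - \frac{15 i \sqrt{38}}{4} \approx -63.0 - 23.117 i$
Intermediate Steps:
$z{\left(n,y \right)} = -5 + n$
$D = -4 + i \sqrt{38}$ ($D = -4 + \sqrt{-18 - 20} = -4 + \sqrt{-38} = -4 + i \sqrt{38} \approx -4.0 + 6.1644 i$)
$u = -4 + i \sqrt{38} \approx -4.0 + 6.1644 i$
$Y{\left(I \right)} = -4 + \frac{1}{I}$ ($Y{\left(I \right)} = -4 + \frac{2}{I + I} = -4 + \frac{2}{2 I} = -4 + 2 \frac{1}{2 I} = -4 + \frac{1}{I}$)
$-78 + u Y{\left(4 \right)} = -78 + \left(-4 + i \sqrt{38}\right) \left(-4 + \frac{1}{4}\right) = -78 + \left(-4 + i \sqrt{38}\right) \left(- \frac{15}{4}\right) = -78 + \left(15 - \frac{15 i \sqrt{38}}{4}\right) = -63 - \frac{15 i \sqrt{38}}{4}$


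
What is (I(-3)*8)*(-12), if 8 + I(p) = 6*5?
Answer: -2112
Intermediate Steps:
I(p) = 22 (I(p) = -8 + 6*5 = -8 + 30 = 22)
(I(-3)*8)*(-12) = (22*8)*(-12) = 176*(-12) = -2112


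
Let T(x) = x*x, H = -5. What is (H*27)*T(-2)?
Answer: -540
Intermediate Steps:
T(x) = x**2
(H*27)*T(-2) = -5*27*(-2)**2 = -135*4 = -540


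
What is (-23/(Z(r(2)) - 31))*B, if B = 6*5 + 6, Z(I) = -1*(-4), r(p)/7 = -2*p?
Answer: 92/3 ≈ 30.667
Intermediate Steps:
r(p) = -14*p (r(p) = 7*(-2*p) = -14*p)
Z(I) = 4
B = 36 (B = 30 + 6 = 36)
(-23/(Z(r(2)) - 31))*B = -23/(4 - 31)*36 = -23/(-27)*36 = -23*(-1/27)*36 = (23/27)*36 = 92/3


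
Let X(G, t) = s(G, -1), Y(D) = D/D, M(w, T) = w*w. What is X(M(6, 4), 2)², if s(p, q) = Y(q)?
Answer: 1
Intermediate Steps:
M(w, T) = w²
Y(D) = 1
s(p, q) = 1
X(G, t) = 1
X(M(6, 4), 2)² = 1² = 1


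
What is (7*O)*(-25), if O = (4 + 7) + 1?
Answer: -2100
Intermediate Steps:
O = 12 (O = 11 + 1 = 12)
(7*O)*(-25) = (7*12)*(-25) = 84*(-25) = -2100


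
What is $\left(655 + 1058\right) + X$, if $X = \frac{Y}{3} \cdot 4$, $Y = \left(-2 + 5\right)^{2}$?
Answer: $1725$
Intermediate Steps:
$Y = 9$ ($Y = 3^{2} = 9$)
$X = 12$ ($X = \frac{1}{3} \cdot 9 \cdot 4 = 3 \cdot 4 = 12$)
$\left(655 + 1058\right) + X = \left(655 + 1058\right) + 12 = 1713 + 12 = 1725$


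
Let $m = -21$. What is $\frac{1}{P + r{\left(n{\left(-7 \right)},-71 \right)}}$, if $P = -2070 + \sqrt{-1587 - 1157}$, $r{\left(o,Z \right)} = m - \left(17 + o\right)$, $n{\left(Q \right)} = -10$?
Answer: $- \frac{1049}{2202174} - \frac{7 i \sqrt{14}}{2202174} \approx -0.00047635 - 1.1894 \cdot 10^{-5} i$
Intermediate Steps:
$r{\left(o,Z \right)} = -38 - o$ ($r{\left(o,Z \right)} = -21 - \left(17 + o\right) = -38 - o$)
$P = -2070 + 14 i \sqrt{14}$ ($P = -2070 + \sqrt{-2744} = -2070 + 14 i \sqrt{14} \approx -2070.0 + 52.383 i$)
$\frac{1}{P + r{\left(n{\left(-7 \right)},-71 \right)}} = \frac{1}{\left(-2070 + 14 i \sqrt{14}\right) - 28} = \frac{1}{-2098 + 14 i \sqrt{14}}$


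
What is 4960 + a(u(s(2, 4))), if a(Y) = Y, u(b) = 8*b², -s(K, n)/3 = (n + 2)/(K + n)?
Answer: 5032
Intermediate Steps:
s(K, n) = -3*(2 + n)/(K + n) (s(K, n) = -3*(n + 2)/(K + n) = -3*(2 + n)/(K + n))
4960 + a(u(s(2, 4))) = 4960 + 8*(3*(-2 - 1*4)/(2 + 4))² = 4960 + 8*(3*(-2 - 4)/6)² = 4960 + 8*(3*(⅙)*(-6))² = 4960 + 8*(-3)² = 4960 + 8*9 = 4960 + 72 = 5032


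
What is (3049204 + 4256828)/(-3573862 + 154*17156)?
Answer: -3653016/465919 ≈ -7.8405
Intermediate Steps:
(3049204 + 4256828)/(-3573862 + 154*17156) = 7306032/(-3573862 + 2642024) = 7306032/(-931838) = 7306032*(-1/931838) = -3653016/465919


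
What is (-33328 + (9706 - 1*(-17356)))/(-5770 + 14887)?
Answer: -6266/9117 ≈ -0.68729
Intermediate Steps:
(-33328 + (9706 - 1*(-17356)))/(-5770 + 14887) = (-33328 + (9706 + 17356))/9117 = (-33328 + 27062)*(1/9117) = -6266*1/9117 = -6266/9117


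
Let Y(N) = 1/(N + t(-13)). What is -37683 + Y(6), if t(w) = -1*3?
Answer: -113048/3 ≈ -37683.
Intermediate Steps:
t(w) = -3
Y(N) = 1/(-3 + N) (Y(N) = 1/(N - 3) = 1/(-3 + N))
-37683 + Y(6) = -37683 + 1/(-3 + 6) = -37683 + 1/3 = -37683 + ⅓ = -113048/3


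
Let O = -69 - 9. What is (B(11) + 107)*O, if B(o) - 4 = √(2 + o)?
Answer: -8658 - 78*√13 ≈ -8939.2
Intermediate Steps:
B(o) = 4 + √(2 + o)
O = -78
(B(11) + 107)*O = ((4 + √(2 + 11)) + 107)*(-78) = ((4 + √13) + 107)*(-78) = (111 + √13)*(-78) = -8658 - 78*√13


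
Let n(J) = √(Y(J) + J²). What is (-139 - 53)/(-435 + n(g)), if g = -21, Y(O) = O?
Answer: 5568/12587 + 128*√105/62935 ≈ 0.46320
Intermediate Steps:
n(J) = √(J + J²)
(-139 - 53)/(-435 + n(g)) = (-139 - 53)/(-435 + √(-21*(1 - 21))) = -192/(-435 + √(-21*(-20))) = -192/(-435 + √420) = -192/(-435 + 2*√105)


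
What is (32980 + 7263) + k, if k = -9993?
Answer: 30250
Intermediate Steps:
(32980 + 7263) + k = (32980 + 7263) - 9993 = 40243 - 9993 = 30250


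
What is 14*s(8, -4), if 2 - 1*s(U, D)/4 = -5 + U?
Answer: -56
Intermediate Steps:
s(U, D) = 28 - 4*U (s(U, D) = 8 - 4*(-5 + U) = 8 + (20 - 4*U) = 28 - 4*U)
14*s(8, -4) = 14*(28 - 4*8) = 14*(28 - 32) = 14*(-4) = -56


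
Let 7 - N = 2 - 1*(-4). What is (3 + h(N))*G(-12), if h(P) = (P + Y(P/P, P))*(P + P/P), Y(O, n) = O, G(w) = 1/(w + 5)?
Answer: -1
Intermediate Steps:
G(w) = 1/(5 + w)
N = 1 (N = 7 - (2 - 1*(-4)) = 7 - (2 + 4) = 7 - 1*6 = 7 - 6 = 1)
h(P) = (1 + P)² (h(P) = (P + P/P)*(P + P/P) = (P + 1)*(P + 1) = (1 + P)*(1 + P) = (1 + P)²)
(3 + h(N))*G(-12) = (3 + (1 + 1² + 2*1))/(5 - 12) = (3 + (1 + 1 + 2))/(-7) = (3 + 4)*(-⅐) = 7*(-⅐) = -1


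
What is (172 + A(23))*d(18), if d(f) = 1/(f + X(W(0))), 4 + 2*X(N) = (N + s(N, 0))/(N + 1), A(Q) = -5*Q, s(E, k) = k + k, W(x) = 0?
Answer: 57/16 ≈ 3.5625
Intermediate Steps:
s(E, k) = 2*k
X(N) = -2 + N/(2*(1 + N)) (X(N) = -2 + ((N + 2*0)/(N + 1))/2 = -2 + ((N + 0)/(1 + N))/2 = -2 + (N/(1 + N))/2 = -2 + N/(2*(1 + N)))
d(f) = 1/(-2 + f) (d(f) = 1/(f + (-4 - 3*0)/(2*(1 + 0))) = 1/(f + (½)*(-4 + 0)/1) = 1/(f + (½)*1*(-4)) = 1/(f - 2) = 1/(-2 + f))
(172 + A(23))*d(18) = (172 - 5*23)/(-2 + 18) = (172 - 115)/16 = 57*(1/16) = 57/16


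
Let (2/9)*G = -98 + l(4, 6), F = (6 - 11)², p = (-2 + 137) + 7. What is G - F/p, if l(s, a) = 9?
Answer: -28448/71 ≈ -400.68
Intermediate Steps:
p = 142 (p = 135 + 7 = 142)
F = 25 (F = (-5)² = 25)
G = -801/2 (G = 9*(-98 + 9)/2 = (9/2)*(-89) = -801/2 ≈ -400.50)
G - F/p = -801/2 - 25/142 = -28448/71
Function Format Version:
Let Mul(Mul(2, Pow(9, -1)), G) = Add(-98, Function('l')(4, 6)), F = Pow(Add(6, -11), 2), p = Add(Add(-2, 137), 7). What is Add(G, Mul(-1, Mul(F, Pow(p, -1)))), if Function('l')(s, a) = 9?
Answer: Rational(-28448, 71) ≈ -400.68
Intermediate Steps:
p = 142 (p = Add(135, 7) = 142)
F = 25 (F = Pow(-5, 2) = 25)
G = Rational(-801, 2) (G = Mul(Rational(9, 2), Add(-98, 9)) = Mul(Rational(9, 2), -89) = Rational(-801, 2) ≈ -400.50)
Add(G, Mul(-1, Mul(F, Pow(p, -1)))) = Add(Rational(-801, 2), Mul(-1, Mul(25, Pow(142, -1)))) = Add(Rational(-801, 2), Mul(-1, Mul(25, Rational(1, 142)))) = Add(Rational(-801, 2), Mul(-1, Rational(25, 142))) = Add(Rational(-801, 2), Rational(-25, 142)) = Rational(-28448, 71)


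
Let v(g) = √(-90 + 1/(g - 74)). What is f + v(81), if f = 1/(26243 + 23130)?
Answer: 1/49373 + I*√4403/7 ≈ 2.0254e-5 + 9.4793*I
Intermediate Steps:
v(g) = √(-90 + 1/(-74 + g))
f = 1/49373 ≈ 2.0254e-5
f + v(81) = 1/49373 + √((6661 - 90*81)/(-74 + 81)) = 1/49373 + √((6661 - 7290)/7) = 1/49373 + √((⅐)*(-629)) = 1/49373 + √(-629/7) = 1/49373 + I*√4403/7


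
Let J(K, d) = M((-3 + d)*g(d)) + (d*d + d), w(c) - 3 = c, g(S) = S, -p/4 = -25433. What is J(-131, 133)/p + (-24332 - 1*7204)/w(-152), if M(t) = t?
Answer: 803363010/3789517 ≈ 212.00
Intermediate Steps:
p = 101732 (p = -4*(-25433) = 101732)
w(c) = 3 + c
J(K, d) = d + d**2 + d*(-3 + d) (J(K, d) = (-3 + d)*d + (d*d + d) = d*(-3 + d) + (d**2 + d) = d*(-3 + d) + (d + d**2) = d + d**2 + d*(-3 + d))
J(-131, 133)/p + (-24332 - 1*7204)/w(-152) = (2*133*(-1 + 133))/101732 + (-24332 - 1*7204)/(3 - 152) = (2*133*132)*(1/101732) + (-24332 - 7204)/(-149) = 35112*(1/101732) - 31536*(-1/149) = 8778/25433 + 31536/149 = 803363010/3789517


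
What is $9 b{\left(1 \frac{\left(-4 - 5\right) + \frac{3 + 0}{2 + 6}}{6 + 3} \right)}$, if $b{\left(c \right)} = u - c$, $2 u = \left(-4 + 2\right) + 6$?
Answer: $\frac{213}{8} \approx 26.625$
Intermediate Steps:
$u = 2$ ($u = \frac{\left(-4 + 2\right) + 6}{2} = \frac{-2 + 6}{2} = \frac{1}{2} \cdot 4 = 2$)
$b{\left(c \right)} = 2 - c$
$9 b{\left(1 \frac{\left(-4 - 5\right) + \frac{3 + 0}{2 + 6}}{6 + 3} \right)} = 9 \left(2 - 1 \frac{\left(-4 - 5\right) + \frac{3 + 0}{2 + 6}}{6 + 3}\right) = 9 \left(2 - 1 \frac{-9 + \frac{3}{8}}{9}\right) = 9 \left(2 - 1 \left(-9 + 3 \cdot \frac{1}{8}\right) \frac{1}{9}\right) = 9 \left(2 - 1 \left(-9 + \frac{3}{8}\right) \frac{1}{9}\right) = 9 \left(2 - 1 \left(\left(- \frac{69}{8}\right) \frac{1}{9}\right)\right) = 9 \left(2 - 1 \left(- \frac{23}{24}\right)\right) = 9 \left(2 - - \frac{23}{24}\right) = 9 \left(2 + \frac{23}{24}\right) = 9 \cdot \frac{71}{24} = \frac{213}{8}$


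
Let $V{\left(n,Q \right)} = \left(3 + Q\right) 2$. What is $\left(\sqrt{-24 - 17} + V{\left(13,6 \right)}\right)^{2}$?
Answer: $\left(18 + i \sqrt{41}\right)^{2} \approx 283.0 + 230.51 i$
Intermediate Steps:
$V{\left(n,Q \right)} = 6 + 2 Q$
$\left(\sqrt{-24 - 17} + V{\left(13,6 \right)}\right)^{2} = \left(\sqrt{-24 - 17} + \left(6 + 2 \cdot 6\right)\right)^{2} = \left(\sqrt{-41} + \left(6 + 12\right)\right)^{2} = \left(i \sqrt{41} + 18\right)^{2} = \left(18 + i \sqrt{41}\right)^{2}$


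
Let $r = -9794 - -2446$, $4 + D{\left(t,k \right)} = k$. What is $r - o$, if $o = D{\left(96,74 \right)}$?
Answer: $-7418$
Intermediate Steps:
$D{\left(t,k \right)} = -4 + k$
$o = 70$ ($o = -4 + 74 = 70$)
$r = -7348$ ($r = -9794 + 2446 = -7348$)
$r - o = -7348 - 70 = -7418$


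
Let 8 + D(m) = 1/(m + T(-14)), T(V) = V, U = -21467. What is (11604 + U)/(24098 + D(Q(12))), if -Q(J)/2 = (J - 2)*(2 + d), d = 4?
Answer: -1321642/3228059 ≈ -0.40942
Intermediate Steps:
Q(J) = 24 - 12*J (Q(J) = -2*(J - 2)*(2 + 4) = -2*(-2 + J)*6 = -2*(-12 + 6*J) = 24 - 12*J)
D(m) = -8 + 1/(-14 + m) (D(m) = -8 + 1/(m - 14) = -8 + 1/(-14 + m))
(11604 + U)/(24098 + D(Q(12))) = (11604 - 21467)/(24098 + (113 - 8*(24 - 12*12))/(-14 + (24 - 12*12))) = -9863/(24098 + (113 - 8*(24 - 144))/(-14 + (24 - 144))) = -9863/(24098 + (113 - 8*(-120))/(-14 - 120)) = -9863/(24098 + (113 + 960)/(-134)) = -9863/(24098 - 1/134*1073) = -9863/(24098 - 1073/134) = -9863/3228059/134 = -9863*134/3228059 = -1321642/3228059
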